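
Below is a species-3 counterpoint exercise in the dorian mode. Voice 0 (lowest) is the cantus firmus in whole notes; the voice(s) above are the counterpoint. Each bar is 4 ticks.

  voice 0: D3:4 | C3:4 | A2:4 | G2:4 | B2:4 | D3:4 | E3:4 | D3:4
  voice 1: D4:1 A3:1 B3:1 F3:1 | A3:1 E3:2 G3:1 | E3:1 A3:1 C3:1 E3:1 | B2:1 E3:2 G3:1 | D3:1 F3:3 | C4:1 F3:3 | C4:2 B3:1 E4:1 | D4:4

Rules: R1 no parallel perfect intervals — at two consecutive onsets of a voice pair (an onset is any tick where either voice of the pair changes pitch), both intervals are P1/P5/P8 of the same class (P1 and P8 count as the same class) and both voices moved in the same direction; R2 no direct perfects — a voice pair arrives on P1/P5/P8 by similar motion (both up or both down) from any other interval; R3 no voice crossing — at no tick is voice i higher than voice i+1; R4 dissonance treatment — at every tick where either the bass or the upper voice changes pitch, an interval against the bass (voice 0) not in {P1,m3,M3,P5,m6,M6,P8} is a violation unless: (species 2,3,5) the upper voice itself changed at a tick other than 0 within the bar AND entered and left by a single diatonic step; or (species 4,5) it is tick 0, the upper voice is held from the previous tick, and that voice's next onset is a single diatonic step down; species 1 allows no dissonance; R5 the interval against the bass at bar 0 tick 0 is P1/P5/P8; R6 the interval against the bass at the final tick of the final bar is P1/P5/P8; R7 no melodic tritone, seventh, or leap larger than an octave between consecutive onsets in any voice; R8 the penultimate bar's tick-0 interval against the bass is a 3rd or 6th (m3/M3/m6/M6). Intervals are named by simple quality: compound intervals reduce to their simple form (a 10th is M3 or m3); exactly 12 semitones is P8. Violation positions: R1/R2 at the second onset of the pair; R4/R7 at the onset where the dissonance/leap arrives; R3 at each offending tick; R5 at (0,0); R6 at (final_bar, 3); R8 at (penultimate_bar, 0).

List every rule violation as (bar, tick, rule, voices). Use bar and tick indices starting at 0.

bar 0: v0=D3 v1=D4 downbeat P8
bar 1: v0=C3 v1=A3 downbeat M6
bar 2: v0=A2 v1=E3 downbeat P5
bar 3: v0=G2 v1=B2 downbeat M3
bar 4: v0=B2 v1=D3 downbeat m3
bar 5: v0=D3 v1=C4 downbeat m7
bar 6: v0=E3 v1=C4 downbeat m6
bar 7: v0=D3 v1=D4 downbeat P8
  -> R7 @ bar 0 tick 3 v(1,): B3->F3 leap 6st
  -> R1 @ bar 2 tick 0 v(0, 1): C3/G3 P5 -> A2/E3 P5 similar
  -> R4 @ bar 4 tick 1 v(0, 1): B2/F3 TT untreated
  -> R4 @ bar 5 tick 0 v(0, 1): D3/C4 m7 untreated
  -> R1 @ bar 7 tick 0 v(0, 1): E3/E4 P8 -> D3/D4 P8 similar

(0, 3, R7, (1,))
(2, 0, R1, (0, 1))
(4, 1, R4, (0, 1))
(5, 0, R4, (0, 1))
(7, 0, R1, (0, 1))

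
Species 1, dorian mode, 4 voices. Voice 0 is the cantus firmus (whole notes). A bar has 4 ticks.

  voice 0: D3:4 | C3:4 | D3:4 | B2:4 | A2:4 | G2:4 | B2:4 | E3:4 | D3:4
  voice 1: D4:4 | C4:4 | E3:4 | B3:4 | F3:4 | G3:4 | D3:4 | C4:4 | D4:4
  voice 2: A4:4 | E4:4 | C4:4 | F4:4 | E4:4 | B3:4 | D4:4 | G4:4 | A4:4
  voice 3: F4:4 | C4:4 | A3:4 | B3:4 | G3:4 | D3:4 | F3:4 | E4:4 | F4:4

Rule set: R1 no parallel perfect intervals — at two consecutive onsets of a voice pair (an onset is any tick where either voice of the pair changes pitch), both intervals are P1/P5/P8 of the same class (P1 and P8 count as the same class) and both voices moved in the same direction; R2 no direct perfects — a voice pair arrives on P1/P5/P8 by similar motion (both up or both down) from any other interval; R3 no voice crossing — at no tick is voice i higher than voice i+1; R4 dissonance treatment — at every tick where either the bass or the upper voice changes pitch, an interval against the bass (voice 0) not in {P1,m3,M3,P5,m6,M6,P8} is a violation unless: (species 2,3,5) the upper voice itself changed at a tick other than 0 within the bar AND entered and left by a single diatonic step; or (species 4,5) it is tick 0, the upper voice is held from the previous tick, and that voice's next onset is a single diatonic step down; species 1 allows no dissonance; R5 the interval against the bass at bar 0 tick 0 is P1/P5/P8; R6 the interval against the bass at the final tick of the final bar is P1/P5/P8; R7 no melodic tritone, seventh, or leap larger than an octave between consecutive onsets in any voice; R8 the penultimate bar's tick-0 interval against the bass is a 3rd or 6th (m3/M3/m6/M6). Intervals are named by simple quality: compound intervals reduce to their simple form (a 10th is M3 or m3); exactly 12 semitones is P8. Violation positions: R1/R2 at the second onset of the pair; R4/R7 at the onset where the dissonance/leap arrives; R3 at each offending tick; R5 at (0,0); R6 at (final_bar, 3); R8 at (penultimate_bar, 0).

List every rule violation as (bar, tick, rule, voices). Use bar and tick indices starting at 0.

bar 0: v0=D3 v1=D4 v2=A4 v3=F4 downbeat m3
bar 1: v0=C3 v1=C4 v2=E4 v3=C4 downbeat P8
bar 2: v0=D3 v1=E3 v2=C4 v3=A3 downbeat P5
bar 3: v0=B2 v1=B3 v2=F4 v3=B3 downbeat P8
bar 4: v0=A2 v1=F3 v2=E4 v3=G3 downbeat m7
bar 5: v0=G2 v1=G3 v2=B3 v3=D3 downbeat P5
bar 6: v0=B2 v1=D3 v2=D4 v3=F3 downbeat TT
bar 7: v0=E3 v1=C4 v2=G4 v3=E4 downbeat P8
bar 8: v0=D3 v1=D4 v2=A4 v3=F4 downbeat m3
  -> R3 @ bar 0 tick 0 v(2, 3): A4 above F4
  -> R5 @ bar 0 tick 0 v(0, 3): opens on m3
  -> R3 @ bar 0 tick 1 v(2, 3): A4 above F4
  -> R3 @ bar 0 tick 2 v(2, 3): A4 above F4
  -> R3 @ bar 0 tick 3 v(2, 3): A4 above F4
  -> R1 @ bar 1 tick 0 v(0, 1): D3/D4 P8 -> C3/C4 P8 similar
  -> R2 @ bar 1 tick 0 v(0, 3): D3/F4 m3 -> C3/C4 P8 similar
  -> R2 @ bar 1 tick 0 v(1, 3): D4/F4 m3 -> C4/C4 P1 similar
  -> R3 @ bar 1 tick 0 v(2, 3): E4 above C4
  -> R3 @ bar 1 tick 1 v(2, 3): E4 above C4
  -> R3 @ bar 1 tick 2 v(2, 3): E4 above C4
  -> R3 @ bar 1 tick 3 v(2, 3): E4 above C4
  -> R3 @ bar 2 tick 0 v(2, 3): C4 above A3
  -> R4 @ bar 2 tick 0 v(0, 1): D3/E3 M2 untreated
  -> R4 @ bar 2 tick 0 v(0, 2): D3/C4 m7 untreated
  -> R3 @ bar 2 tick 1 v(2, 3): C4 above A3
  -> R3 @ bar 2 tick 2 v(2, 3): C4 above A3
  -> R3 @ bar 2 tick 3 v(2, 3): C4 above A3
  -> R2 @ bar 3 tick 0 v(1, 3): E3/A3 P4 -> B3/B3 P1 similar
  -> R3 @ bar 3 tick 0 v(2, 3): F4 above B3
  -> R4 @ bar 3 tick 0 v(0, 2): B2/F4 TT untreated
  -> R3 @ bar 3 tick 1 v(2, 3): F4 above B3
  -> R3 @ bar 3 tick 2 v(2, 3): F4 above B3
  -> R3 @ bar 3 tick 3 v(2, 3): F4 above B3
  -> R2 @ bar 4 tick 0 v(0, 2): B2/F4 TT -> A2/E4 P5 similar
  -> R3 @ bar 4 tick 0 v(2, 3): E4 above G3
  -> R4 @ bar 4 tick 0 v(0, 3): A2/G3 m7 untreated
  -> R7 @ bar 4 tick 0 v(1,): B3->F3 leap 6st
  -> R3 @ bar 4 tick 1 v(2, 3): E4 above G3
  -> R3 @ bar 4 tick 2 v(2, 3): E4 above G3
  -> R3 @ bar 4 tick 3 v(2, 3): E4 above G3
  -> R2 @ bar 5 tick 0 v(0, 3): A2/G3 m7 -> G2/D3 P5 similar
  -> R3 @ bar 5 tick 0 v(2, 3): B3 above D3
  -> R3 @ bar 5 tick 1 v(2, 3): B3 above D3
  -> R3 @ bar 5 tick 2 v(2, 3): B3 above D3
  -> R3 @ bar 5 tick 3 v(2, 3): B3 above D3
  -> R3 @ bar 6 tick 0 v(2, 3): D4 above F3
  -> R4 @ bar 6 tick 0 v(0, 3): B2/F3 TT untreated
  -> R3 @ bar 6 tick 1 v(2, 3): D4 above F3
  -> R3 @ bar 6 tick 2 v(2, 3): D4 above F3
  -> R3 @ bar 6 tick 3 v(2, 3): D4 above F3
  -> R2 @ bar 7 tick 0 v(0, 3): B2/F3 TT -> E3/E4 P8 similar
  -> R2 @ bar 7 tick 0 v(1, 2): D3/D4 P8 -> C4/G4 P5 similar
  -> R3 @ bar 7 tick 0 v(2, 3): G4 above E4
  -> R7 @ bar 7 tick 0 v(1,): D3->C4 leap 10st
  -> R7 @ bar 7 tick 0 v(3,): F3->E4 leap 11st
  -> R8 @ bar 7 tick 0 v(0, 3): penult P8 not 3rd/6th
  -> R3 @ bar 7 tick 1 v(2, 3): G4 above E4
  -> R3 @ bar 7 tick 2 v(2, 3): G4 above E4
  -> R3 @ bar 7 tick 3 v(2, 3): G4 above E4
  -> R1 @ bar 8 tick 0 v(1, 2): C4/G4 P5 -> D4/A4 P5 similar
  -> R3 @ bar 8 tick 0 v(2, 3): A4 above F4
  -> R3 @ bar 8 tick 1 v(2, 3): A4 above F4
  -> R3 @ bar 8 tick 2 v(2, 3): A4 above F4
  -> R3 @ bar 8 tick 3 v(2, 3): A4 above F4
  -> R6 @ bar 8 tick 3 v(0, 3): closes on m3

(0, 0, R3, (2, 3))
(0, 0, R5, (0, 3))
(0, 1, R3, (2, 3))
(0, 2, R3, (2, 3))
(0, 3, R3, (2, 3))
(1, 0, R1, (0, 1))
(1, 0, R2, (0, 3))
(1, 0, R2, (1, 3))
(1, 0, R3, (2, 3))
(1, 1, R3, (2, 3))
(1, 2, R3, (2, 3))
(1, 3, R3, (2, 3))
(2, 0, R3, (2, 3))
(2, 0, R4, (0, 1))
(2, 0, R4, (0, 2))
(2, 1, R3, (2, 3))
(2, 2, R3, (2, 3))
(2, 3, R3, (2, 3))
(3, 0, R2, (1, 3))
(3, 0, R3, (2, 3))
(3, 0, R4, (0, 2))
(3, 1, R3, (2, 3))
(3, 2, R3, (2, 3))
(3, 3, R3, (2, 3))
(4, 0, R2, (0, 2))
(4, 0, R3, (2, 3))
(4, 0, R4, (0, 3))
(4, 0, R7, (1,))
(4, 1, R3, (2, 3))
(4, 2, R3, (2, 3))
(4, 3, R3, (2, 3))
(5, 0, R2, (0, 3))
(5, 0, R3, (2, 3))
(5, 1, R3, (2, 3))
(5, 2, R3, (2, 3))
(5, 3, R3, (2, 3))
(6, 0, R3, (2, 3))
(6, 0, R4, (0, 3))
(6, 1, R3, (2, 3))
(6, 2, R3, (2, 3))
(6, 3, R3, (2, 3))
(7, 0, R2, (0, 3))
(7, 0, R2, (1, 2))
(7, 0, R3, (2, 3))
(7, 0, R7, (1,))
(7, 0, R7, (3,))
(7, 0, R8, (0, 3))
(7, 1, R3, (2, 3))
(7, 2, R3, (2, 3))
(7, 3, R3, (2, 3))
(8, 0, R1, (1, 2))
(8, 0, R3, (2, 3))
(8, 1, R3, (2, 3))
(8, 2, R3, (2, 3))
(8, 3, R3, (2, 3))
(8, 3, R6, (0, 3))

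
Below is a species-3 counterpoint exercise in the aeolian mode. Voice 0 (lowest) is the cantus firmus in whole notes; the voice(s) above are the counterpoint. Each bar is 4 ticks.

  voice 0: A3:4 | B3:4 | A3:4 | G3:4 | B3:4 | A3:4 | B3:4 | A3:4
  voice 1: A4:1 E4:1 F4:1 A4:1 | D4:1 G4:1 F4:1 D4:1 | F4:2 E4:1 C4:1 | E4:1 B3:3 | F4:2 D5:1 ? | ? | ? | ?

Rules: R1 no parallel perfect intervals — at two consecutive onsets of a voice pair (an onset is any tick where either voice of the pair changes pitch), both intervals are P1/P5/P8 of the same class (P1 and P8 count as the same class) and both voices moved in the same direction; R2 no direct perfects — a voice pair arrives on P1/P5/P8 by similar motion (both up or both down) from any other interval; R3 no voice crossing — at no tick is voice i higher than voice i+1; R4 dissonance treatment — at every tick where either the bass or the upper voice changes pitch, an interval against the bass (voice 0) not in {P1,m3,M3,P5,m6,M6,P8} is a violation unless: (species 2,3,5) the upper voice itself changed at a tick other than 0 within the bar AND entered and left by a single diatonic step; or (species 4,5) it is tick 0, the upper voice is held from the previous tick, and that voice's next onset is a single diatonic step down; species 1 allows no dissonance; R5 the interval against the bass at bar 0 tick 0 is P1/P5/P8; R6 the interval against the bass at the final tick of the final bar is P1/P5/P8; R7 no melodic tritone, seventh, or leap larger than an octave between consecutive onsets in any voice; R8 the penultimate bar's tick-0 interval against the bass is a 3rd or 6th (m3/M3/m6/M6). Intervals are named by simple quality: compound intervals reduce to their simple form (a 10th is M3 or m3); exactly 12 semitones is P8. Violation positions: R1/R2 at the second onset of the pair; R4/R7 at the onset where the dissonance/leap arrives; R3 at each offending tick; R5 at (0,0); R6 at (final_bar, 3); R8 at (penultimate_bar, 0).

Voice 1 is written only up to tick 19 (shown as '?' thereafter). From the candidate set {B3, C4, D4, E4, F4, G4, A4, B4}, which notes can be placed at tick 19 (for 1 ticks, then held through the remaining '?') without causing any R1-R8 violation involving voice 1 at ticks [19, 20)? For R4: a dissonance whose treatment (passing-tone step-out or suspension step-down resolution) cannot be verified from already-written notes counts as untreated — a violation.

B3: violates R7
C4: violates R4,R7
D4: legal
E4: violates R4,R7
F4: violates R4
G4: legal
A4: violates R4
B4: legal

{B4, D4, G4}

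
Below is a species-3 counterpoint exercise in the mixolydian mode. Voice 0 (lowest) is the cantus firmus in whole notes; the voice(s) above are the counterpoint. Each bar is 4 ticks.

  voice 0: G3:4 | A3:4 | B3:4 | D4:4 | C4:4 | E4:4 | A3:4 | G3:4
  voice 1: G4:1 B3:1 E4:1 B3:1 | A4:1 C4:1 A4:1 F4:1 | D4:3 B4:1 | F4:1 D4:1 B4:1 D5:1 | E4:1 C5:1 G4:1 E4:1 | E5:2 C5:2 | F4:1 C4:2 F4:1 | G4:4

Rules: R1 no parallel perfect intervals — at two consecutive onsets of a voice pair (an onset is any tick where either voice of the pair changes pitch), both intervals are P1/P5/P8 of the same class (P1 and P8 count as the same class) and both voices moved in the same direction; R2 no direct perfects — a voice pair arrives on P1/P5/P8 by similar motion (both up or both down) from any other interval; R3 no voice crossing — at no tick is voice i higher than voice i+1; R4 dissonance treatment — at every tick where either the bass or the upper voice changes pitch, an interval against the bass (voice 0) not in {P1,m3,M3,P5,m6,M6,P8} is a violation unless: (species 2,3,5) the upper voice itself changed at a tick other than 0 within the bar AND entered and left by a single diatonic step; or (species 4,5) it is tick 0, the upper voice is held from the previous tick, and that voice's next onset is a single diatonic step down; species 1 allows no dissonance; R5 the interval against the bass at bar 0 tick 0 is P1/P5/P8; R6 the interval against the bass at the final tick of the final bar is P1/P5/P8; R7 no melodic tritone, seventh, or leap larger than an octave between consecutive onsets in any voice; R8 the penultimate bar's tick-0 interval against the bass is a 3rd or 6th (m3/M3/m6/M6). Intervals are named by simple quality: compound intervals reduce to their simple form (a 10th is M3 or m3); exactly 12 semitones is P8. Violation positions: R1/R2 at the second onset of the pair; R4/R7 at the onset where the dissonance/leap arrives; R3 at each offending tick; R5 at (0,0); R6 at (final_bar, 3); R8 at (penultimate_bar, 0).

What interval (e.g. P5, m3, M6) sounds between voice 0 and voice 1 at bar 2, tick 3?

P8

voice 0=B3 voice 1=B4 -> P8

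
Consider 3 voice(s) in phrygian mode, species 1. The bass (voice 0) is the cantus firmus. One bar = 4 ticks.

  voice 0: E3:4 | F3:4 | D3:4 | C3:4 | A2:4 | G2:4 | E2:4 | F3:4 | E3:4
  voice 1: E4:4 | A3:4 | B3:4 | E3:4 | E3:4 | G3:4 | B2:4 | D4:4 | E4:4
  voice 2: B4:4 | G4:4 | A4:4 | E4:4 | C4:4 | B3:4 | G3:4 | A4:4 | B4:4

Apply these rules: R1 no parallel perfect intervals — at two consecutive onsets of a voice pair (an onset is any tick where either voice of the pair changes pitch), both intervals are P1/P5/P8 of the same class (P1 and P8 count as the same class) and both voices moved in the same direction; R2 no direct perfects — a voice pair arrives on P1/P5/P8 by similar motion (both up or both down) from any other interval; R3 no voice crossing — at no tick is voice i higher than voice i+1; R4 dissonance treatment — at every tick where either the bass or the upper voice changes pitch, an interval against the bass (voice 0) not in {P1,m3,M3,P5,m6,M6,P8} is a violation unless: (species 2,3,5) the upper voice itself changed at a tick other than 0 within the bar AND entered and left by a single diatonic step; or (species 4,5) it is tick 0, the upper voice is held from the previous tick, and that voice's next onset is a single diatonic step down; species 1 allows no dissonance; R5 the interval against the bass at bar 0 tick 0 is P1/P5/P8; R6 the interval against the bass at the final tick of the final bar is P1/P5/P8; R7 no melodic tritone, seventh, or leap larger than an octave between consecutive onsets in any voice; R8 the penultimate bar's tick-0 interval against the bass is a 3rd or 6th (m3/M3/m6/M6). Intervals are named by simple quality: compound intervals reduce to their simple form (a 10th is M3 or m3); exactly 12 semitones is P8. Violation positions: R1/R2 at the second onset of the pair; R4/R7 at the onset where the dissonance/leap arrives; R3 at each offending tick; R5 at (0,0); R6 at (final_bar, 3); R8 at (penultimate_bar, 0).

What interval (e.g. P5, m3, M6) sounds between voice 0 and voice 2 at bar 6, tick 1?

voice 0=E2 voice 2=G3 -> m3

m3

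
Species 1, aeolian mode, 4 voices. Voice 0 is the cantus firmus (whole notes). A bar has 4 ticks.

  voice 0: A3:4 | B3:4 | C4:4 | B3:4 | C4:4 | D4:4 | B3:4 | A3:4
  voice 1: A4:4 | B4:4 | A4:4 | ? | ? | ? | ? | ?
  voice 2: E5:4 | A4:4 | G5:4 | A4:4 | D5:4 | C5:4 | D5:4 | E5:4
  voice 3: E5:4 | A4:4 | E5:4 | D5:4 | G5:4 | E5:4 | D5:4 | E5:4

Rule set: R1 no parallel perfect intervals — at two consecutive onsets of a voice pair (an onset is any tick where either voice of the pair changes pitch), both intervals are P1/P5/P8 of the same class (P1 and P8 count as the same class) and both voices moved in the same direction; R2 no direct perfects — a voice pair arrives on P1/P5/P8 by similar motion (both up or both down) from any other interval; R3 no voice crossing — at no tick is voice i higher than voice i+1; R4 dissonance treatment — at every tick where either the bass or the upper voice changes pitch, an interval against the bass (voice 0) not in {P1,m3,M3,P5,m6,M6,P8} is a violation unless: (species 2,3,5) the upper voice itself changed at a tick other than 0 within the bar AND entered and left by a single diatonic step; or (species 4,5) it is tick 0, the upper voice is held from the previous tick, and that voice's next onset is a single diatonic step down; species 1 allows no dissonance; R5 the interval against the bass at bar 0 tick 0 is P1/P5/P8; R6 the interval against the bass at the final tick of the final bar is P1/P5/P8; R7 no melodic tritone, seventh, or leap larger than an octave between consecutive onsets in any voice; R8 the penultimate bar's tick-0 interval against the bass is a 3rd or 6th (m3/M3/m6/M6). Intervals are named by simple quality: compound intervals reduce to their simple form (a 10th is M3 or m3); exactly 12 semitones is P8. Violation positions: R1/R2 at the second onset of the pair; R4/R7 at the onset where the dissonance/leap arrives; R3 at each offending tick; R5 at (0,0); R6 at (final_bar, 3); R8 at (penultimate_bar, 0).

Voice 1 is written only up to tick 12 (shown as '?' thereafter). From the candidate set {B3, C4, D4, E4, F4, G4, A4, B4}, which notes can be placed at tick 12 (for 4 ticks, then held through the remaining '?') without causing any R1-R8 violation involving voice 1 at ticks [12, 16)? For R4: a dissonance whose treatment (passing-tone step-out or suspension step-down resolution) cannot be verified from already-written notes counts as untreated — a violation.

B3: violates R2,R7
C4: violates R4
D4: violates R2
E4: violates R4
F4: violates R4
G4: violates R1
A4: violates R4
B4: violates R3

{}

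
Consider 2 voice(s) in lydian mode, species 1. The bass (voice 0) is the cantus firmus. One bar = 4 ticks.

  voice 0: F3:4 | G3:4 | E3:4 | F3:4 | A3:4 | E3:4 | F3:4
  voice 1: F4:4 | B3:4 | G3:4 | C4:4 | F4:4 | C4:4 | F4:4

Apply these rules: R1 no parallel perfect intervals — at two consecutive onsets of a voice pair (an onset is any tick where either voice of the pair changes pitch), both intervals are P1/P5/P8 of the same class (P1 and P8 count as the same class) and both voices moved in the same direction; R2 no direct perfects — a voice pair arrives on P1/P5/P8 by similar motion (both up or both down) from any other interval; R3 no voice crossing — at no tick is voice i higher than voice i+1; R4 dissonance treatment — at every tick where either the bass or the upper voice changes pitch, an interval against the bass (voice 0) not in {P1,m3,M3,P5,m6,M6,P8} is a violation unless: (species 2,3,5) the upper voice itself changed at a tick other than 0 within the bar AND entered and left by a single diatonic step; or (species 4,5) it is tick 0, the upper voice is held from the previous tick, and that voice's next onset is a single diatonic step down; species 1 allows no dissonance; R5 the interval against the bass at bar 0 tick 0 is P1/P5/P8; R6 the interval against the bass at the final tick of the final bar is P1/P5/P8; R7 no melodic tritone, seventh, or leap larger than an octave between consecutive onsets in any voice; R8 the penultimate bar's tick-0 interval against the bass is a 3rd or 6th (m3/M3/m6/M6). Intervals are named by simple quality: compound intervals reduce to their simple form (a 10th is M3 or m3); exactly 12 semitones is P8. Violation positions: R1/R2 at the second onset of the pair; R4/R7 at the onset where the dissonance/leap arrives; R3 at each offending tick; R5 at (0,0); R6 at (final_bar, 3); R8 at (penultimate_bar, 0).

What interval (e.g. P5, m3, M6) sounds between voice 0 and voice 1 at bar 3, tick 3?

voice 0=F3 voice 1=C4 -> P5

P5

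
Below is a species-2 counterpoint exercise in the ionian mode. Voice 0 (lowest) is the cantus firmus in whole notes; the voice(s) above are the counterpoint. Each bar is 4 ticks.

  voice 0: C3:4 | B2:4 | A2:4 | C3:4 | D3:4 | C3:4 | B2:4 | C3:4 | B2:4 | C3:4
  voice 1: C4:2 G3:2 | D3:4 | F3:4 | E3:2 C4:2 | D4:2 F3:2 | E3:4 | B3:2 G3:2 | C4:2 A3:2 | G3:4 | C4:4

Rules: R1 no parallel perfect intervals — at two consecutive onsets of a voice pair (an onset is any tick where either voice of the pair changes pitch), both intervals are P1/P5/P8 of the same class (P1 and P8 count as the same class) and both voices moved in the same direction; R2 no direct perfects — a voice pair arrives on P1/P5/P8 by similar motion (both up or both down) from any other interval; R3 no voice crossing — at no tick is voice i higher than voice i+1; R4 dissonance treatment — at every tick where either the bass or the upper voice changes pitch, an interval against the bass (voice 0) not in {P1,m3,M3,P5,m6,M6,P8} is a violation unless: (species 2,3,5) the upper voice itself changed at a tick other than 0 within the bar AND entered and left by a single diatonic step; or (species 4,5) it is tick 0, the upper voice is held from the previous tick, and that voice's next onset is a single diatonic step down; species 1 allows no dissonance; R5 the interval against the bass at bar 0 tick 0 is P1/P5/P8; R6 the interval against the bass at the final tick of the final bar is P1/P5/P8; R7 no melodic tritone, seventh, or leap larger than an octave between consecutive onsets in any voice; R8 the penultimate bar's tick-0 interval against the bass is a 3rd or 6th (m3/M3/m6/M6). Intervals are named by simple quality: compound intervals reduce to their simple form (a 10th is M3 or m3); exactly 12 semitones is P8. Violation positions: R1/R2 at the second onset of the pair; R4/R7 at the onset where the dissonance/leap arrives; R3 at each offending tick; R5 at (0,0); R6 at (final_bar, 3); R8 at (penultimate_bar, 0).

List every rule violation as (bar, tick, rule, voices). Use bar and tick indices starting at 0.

bar 0: v0=C3 v1=C4 downbeat P8
bar 1: v0=B2 v1=D3 downbeat m3
bar 2: v0=A2 v1=F3 downbeat m6
bar 3: v0=C3 v1=E3 downbeat M3
bar 4: v0=D3 v1=D4 downbeat P8
bar 5: v0=C3 v1=E3 downbeat M3
bar 6: v0=B2 v1=B3 downbeat P8
bar 7: v0=C3 v1=C4 downbeat P8
bar 8: v0=B2 v1=G3 downbeat m6
bar 9: v0=C3 v1=C4 downbeat P8
  -> R1 @ bar 4 tick 0 v(0, 1): C3/C4 P8 -> D3/D4 P8 similar
  -> R2 @ bar 7 tick 0 v(0, 1): B2/G3 m6 -> C3/C4 P8 similar
  -> R2 @ bar 9 tick 0 v(0, 1): B2/G3 m6 -> C3/C4 P8 similar

(4, 0, R1, (0, 1))
(7, 0, R2, (0, 1))
(9, 0, R2, (0, 1))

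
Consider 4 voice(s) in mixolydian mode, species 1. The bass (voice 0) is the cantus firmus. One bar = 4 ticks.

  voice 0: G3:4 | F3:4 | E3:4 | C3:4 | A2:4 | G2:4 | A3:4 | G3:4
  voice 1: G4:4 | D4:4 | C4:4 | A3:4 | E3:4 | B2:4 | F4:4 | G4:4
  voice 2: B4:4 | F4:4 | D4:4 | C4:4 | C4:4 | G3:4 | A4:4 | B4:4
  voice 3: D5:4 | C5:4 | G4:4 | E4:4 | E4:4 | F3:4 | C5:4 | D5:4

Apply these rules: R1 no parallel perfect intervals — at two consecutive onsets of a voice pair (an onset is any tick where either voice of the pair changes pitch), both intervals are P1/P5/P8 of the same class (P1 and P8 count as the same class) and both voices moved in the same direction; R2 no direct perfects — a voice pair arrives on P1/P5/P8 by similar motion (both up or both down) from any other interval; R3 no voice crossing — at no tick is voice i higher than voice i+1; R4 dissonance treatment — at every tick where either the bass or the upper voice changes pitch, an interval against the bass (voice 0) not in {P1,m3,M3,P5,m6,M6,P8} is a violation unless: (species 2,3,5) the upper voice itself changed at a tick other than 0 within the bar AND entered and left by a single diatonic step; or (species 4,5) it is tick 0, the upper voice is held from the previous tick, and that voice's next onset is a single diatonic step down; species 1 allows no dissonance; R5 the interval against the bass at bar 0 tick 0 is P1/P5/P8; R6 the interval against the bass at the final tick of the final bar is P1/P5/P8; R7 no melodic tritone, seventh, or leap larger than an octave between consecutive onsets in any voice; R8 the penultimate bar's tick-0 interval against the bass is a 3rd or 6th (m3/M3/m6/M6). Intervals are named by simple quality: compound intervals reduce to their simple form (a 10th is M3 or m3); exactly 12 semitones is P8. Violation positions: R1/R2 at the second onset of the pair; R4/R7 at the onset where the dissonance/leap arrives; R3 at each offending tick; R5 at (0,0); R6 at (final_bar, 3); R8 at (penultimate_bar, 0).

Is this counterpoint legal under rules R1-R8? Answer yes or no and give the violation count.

bar 0: v0=G3 v1=G4 v2=B4 v3=D5 (P5)
bar 1: v0=F3 v1=D4 v2=F4 v3=C5 (P5)
bar 2: v0=E3 v1=C4 v2=D4 v3=G4 (m3)
bar 3: v0=C3 v1=A3 v2=C4 v3=E4 (M3)
bar 4: v0=A2 v1=E3 v2=C4 v3=E4 (P5)
bar 5: v0=G2 v1=B2 v2=G3 v3=F3 (m7)
bar 6: v0=A3 v1=F4 v2=A4 v3=C5 (m3)
bar 7: v0=G3 v1=G4 v2=B4 v3=D5 (P5)
  R5 @ bar0.0: opens on M3
  R1 @ bar1.0: G3/D5 P5 -> F3/C5 P5 similar
  R2 @ bar1.0: G3/B4 M3 -> F3/F4 P8 similar
  R2 @ bar1.0: B4/D5 m3 -> F4/C5 P5 similar
  R7 @ bar1.0: B4->F4 leap 6st
  R2 @ bar2.0: D4/C5 m7 -> C4/G4 P5 similar
  R4 @ bar2.0: E3/D4 m7 untreated
  R1 @ bar3.0: C4/G4 P5 -> A3/E4 P5 similar
  R2 @ bar3.0: E3/D4 m7 -> C3/C4 P8 similar
  R2 @ bar4.0: C3/A3 M6 -> A2/E3 P5 similar
  R2 @ bar5.0: A2/C4 m3 -> G2/G3 P8 similar
  R3 @ bar5.0: G3 above F3
  R4 @ bar5.0: G2/F3 m7 untreated
  R7 @ bar5.0: E4->F3 leap 11st
  R3 @ bar5.1: G3 above F3
  R3 @ bar5.2: G3 above F3
  R3 @ bar5.3: G3 above F3
  R1 @ bar6.0: G2/G3 P8 -> A3/A4 P8 similar
  R2 @ bar6.0: B2/F3 TT -> F4/C5 P5 similar
  R7 @ bar6.0: G2->A3 leap 14st
  R7 @ bar6.0: B2->F4 leap 18st
  R7 @ bar6.0: G3->A4 leap 14st
  R7 @ bar6.0: F3->C5 leap 19st
  R8 @ bar6.0: penult P8 not 3rd/6th
  R1 @ bar7.0: F4/C5 P5 -> G4/D5 P5 similar
  R6 @ bar7.3: closes on M3

No (26 violations)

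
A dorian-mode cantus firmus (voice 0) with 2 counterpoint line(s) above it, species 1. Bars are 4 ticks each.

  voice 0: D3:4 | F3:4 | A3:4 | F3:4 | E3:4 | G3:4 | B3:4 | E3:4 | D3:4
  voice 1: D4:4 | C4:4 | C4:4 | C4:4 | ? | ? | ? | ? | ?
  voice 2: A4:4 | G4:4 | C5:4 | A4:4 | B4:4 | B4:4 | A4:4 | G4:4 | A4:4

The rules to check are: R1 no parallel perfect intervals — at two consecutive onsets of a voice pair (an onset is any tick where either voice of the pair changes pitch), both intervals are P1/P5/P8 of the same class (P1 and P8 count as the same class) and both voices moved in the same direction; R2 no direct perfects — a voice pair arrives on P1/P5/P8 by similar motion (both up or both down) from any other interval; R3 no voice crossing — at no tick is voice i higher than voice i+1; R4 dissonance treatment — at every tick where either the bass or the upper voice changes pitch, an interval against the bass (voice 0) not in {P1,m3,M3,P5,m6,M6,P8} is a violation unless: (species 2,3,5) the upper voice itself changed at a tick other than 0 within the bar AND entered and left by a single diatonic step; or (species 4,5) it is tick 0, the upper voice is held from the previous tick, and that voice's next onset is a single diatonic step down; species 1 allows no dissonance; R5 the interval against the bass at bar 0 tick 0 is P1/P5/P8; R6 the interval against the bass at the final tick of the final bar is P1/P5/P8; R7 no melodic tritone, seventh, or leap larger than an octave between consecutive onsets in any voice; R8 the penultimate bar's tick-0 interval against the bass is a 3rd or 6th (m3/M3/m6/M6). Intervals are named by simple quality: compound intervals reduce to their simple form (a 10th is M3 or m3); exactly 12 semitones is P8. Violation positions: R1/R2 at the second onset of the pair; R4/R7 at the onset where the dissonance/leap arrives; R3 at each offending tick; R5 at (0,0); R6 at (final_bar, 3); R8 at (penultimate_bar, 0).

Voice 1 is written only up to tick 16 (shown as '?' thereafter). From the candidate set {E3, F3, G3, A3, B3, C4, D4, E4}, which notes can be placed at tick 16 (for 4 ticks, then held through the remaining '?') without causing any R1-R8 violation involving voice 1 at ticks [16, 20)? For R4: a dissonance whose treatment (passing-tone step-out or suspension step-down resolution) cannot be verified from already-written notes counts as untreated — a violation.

{C4, G3}

E3: violates R2
F3: violates R4
G3: legal
A3: violates R4
B3: violates R1
C4: legal
D4: violates R4
E4: violates R2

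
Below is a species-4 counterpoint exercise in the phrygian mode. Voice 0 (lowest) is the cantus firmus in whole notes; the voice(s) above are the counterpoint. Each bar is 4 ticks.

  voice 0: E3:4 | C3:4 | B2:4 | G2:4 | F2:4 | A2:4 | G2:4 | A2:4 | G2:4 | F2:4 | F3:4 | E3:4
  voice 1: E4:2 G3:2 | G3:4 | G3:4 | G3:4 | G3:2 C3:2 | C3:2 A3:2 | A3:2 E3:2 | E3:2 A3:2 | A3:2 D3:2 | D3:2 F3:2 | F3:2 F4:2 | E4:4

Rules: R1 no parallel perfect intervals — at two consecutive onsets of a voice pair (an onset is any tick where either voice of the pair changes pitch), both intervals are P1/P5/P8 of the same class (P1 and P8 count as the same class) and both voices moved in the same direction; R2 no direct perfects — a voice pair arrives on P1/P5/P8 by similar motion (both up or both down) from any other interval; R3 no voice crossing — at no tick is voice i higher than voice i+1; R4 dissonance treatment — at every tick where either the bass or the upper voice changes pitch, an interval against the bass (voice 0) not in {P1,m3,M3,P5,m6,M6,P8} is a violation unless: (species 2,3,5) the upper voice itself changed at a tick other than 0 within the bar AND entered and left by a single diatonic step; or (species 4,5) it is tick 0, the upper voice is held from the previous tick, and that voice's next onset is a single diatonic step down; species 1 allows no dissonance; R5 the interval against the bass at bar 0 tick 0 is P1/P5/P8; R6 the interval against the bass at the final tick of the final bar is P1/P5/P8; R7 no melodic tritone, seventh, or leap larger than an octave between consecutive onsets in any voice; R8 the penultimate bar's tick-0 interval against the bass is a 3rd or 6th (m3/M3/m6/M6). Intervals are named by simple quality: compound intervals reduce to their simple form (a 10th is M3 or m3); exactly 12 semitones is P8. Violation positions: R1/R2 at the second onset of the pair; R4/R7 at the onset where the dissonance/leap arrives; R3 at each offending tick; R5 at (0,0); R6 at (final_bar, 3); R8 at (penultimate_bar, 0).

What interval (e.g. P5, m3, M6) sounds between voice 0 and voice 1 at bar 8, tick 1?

M2

voice 0=G2 voice 1=A3 -> M2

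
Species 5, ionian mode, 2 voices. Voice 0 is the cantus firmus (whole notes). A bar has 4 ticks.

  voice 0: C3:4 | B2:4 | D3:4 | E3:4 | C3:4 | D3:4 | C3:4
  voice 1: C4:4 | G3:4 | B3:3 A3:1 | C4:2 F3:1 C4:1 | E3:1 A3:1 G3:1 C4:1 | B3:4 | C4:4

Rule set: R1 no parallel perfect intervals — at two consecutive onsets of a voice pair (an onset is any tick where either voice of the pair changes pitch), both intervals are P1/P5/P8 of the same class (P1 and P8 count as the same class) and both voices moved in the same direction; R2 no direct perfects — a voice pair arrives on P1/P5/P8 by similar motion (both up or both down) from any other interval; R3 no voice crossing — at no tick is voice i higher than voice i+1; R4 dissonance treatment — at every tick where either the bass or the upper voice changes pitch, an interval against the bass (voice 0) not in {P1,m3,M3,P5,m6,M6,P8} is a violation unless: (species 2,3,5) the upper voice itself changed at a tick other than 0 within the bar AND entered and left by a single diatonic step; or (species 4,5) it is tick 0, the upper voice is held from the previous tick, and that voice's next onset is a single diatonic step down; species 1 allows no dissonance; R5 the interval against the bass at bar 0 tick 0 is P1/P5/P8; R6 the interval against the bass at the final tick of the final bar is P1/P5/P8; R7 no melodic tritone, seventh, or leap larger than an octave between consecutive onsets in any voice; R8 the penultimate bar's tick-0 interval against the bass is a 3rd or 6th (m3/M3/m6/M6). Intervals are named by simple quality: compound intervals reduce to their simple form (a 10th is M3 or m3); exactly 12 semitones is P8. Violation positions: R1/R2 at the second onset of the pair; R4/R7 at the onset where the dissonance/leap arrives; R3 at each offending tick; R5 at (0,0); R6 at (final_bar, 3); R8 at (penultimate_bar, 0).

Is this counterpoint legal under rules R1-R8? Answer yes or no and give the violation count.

No (1 violations)

bar 0: v0=C3 v1=C4 (P8)
bar 1: v0=B2 v1=G3 (m6)
bar 2: v0=D3 v1=B3 (M6)
bar 3: v0=E3 v1=C4 (m6)
bar 4: v0=C3 v1=E3 (M3)
bar 5: v0=D3 v1=B3 (M6)
bar 6: v0=C3 v1=C4 (P8)
  R4 @ bar3.2: E3/F3 m2 untreated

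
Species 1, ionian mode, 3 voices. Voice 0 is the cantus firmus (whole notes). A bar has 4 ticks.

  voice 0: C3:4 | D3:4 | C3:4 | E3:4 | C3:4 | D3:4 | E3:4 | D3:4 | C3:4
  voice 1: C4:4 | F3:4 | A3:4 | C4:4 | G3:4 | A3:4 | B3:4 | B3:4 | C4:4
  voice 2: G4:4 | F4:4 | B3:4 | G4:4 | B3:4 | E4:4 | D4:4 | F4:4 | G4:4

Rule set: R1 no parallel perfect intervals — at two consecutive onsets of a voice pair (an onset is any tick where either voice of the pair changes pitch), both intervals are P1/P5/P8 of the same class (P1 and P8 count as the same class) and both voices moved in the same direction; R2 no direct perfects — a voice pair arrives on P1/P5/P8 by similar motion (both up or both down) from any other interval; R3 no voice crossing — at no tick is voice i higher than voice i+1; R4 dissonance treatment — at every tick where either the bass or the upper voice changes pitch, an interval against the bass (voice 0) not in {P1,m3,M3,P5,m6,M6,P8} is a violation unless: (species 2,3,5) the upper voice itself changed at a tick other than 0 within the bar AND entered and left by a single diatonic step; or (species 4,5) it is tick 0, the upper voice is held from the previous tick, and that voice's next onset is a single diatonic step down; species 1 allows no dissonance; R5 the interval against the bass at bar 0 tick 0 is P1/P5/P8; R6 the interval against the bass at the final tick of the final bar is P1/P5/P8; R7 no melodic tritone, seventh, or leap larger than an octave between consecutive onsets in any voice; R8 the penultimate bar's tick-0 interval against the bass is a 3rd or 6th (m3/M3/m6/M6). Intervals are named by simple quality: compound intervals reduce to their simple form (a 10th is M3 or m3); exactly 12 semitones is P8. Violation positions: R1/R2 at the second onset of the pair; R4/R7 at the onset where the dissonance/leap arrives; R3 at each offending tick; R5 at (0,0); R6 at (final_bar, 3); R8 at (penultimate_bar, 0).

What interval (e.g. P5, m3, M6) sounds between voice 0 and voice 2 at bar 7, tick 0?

m3

voice 0=D3 voice 2=F4 -> m3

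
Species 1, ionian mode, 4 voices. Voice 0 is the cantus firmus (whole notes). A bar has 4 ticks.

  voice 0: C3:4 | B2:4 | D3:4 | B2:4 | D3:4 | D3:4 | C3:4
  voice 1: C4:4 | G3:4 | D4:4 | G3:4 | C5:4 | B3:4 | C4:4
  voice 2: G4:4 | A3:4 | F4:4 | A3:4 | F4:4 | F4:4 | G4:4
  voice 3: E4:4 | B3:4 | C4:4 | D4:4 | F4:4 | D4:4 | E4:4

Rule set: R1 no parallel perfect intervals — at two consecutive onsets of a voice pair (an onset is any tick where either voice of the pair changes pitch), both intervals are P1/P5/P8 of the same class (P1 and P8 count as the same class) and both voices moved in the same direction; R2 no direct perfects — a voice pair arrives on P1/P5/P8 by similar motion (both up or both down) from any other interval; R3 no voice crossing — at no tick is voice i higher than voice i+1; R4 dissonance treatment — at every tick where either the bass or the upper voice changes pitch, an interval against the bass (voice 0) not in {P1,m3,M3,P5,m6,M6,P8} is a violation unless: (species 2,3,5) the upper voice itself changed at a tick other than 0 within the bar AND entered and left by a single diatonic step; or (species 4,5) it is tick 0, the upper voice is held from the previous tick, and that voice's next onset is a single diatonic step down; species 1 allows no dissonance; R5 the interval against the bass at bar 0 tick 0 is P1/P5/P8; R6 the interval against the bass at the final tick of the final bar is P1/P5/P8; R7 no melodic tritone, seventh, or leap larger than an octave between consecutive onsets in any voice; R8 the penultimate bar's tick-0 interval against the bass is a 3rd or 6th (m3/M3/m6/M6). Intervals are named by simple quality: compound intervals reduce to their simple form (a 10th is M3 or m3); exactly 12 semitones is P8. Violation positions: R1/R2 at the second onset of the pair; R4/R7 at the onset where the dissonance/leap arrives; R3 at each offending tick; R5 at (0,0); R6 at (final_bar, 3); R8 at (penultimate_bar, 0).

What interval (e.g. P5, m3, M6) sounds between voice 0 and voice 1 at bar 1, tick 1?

m6

voice 0=B2 voice 1=G3 -> m6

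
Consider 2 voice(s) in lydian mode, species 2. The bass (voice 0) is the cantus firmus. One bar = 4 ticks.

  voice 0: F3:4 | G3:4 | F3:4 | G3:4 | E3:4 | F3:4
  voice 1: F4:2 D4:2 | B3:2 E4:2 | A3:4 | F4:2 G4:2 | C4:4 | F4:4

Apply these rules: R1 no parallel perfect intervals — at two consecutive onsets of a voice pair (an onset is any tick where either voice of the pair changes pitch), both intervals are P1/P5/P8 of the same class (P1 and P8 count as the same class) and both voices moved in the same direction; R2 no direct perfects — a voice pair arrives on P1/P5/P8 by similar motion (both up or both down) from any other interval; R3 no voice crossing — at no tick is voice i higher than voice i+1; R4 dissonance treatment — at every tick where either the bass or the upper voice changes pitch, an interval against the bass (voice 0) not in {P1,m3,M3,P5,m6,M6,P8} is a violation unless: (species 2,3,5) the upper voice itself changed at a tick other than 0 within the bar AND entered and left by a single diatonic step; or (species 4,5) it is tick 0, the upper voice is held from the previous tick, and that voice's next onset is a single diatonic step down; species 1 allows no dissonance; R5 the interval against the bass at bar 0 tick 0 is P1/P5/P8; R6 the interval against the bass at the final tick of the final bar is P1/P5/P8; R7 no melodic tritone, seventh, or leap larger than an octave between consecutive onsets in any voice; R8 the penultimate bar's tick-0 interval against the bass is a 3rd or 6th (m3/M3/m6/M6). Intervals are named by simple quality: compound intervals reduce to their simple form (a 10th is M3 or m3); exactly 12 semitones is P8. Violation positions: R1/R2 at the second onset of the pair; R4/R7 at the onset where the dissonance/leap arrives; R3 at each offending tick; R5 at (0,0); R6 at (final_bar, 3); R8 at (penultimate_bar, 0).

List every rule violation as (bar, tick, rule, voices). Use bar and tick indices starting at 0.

(3, 0, R4, (0, 1))
(5, 0, R2, (0, 1))

bar 0: v0=F3 v1=F4 downbeat P8
bar 1: v0=G3 v1=B3 downbeat M3
bar 2: v0=F3 v1=A3 downbeat M3
bar 3: v0=G3 v1=F4 downbeat m7
bar 4: v0=E3 v1=C4 downbeat m6
bar 5: v0=F3 v1=F4 downbeat P8
  -> R4 @ bar 3 tick 0 v(0, 1): G3/F4 m7 untreated
  -> R2 @ bar 5 tick 0 v(0, 1): E3/C4 m6 -> F3/F4 P8 similar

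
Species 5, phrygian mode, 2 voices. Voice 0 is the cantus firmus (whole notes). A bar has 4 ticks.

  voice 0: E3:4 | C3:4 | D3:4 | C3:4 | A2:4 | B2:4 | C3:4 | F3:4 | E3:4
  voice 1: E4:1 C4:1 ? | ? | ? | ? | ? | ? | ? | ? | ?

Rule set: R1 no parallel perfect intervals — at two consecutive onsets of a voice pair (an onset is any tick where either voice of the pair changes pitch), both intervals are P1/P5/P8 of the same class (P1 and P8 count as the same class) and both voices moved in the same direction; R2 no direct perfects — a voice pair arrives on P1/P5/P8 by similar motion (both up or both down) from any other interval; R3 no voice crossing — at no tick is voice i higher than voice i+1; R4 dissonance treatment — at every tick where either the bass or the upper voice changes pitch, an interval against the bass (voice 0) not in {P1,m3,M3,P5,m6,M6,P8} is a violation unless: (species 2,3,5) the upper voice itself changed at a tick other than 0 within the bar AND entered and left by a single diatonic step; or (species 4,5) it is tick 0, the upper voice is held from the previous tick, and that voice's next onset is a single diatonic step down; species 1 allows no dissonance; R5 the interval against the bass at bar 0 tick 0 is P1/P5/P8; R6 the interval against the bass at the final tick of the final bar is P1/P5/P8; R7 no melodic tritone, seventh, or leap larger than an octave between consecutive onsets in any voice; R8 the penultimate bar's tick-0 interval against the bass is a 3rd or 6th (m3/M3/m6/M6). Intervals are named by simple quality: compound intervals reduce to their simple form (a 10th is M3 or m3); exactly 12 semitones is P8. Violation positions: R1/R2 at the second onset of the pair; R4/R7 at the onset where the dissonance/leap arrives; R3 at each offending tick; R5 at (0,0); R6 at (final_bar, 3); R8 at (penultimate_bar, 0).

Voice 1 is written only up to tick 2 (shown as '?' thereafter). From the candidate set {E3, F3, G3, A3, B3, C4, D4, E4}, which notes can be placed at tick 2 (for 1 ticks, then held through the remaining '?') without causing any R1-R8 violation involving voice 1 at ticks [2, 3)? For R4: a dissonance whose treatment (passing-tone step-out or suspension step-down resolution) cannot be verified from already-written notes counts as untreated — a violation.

{B3, C4, E3, E4, G3}

E3: legal
F3: violates R4
G3: legal
A3: violates R4
B3: legal
C4: legal
D4: violates R4
E4: legal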